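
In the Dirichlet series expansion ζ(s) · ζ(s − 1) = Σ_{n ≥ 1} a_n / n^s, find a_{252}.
σ(252) = 728

In the product (Σ m^0/m^s)(Σ k / k^s) = Σ (Σ_{d | n} d) / n^s, the coefficient of 1/n^s is σ(n) = Σ_{d | n} d. For n = 252, divisors are [1, 2, 3, 4, 6, 7, 9, 12, 14, 18, 21, 28, 36, 42, 63, 84, 126, 252]; summing: σ(252) = 728.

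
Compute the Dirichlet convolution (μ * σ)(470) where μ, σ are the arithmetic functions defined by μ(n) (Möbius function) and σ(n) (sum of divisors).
(μ * σ)(470) = 470

Divisors of 470: [1, 2, 5, 10, 47, 94, 235, 470]. For each d | 470:
  d = 1: μ(1) · σ(470/1) = 1 · 864 = 864
  d = 2: μ(2) · σ(470/2) = -1 · 288 = -288
  d = 5: μ(5) · σ(470/5) = -1 · 144 = -144
  d = 10: μ(10) · σ(470/10) = 1 · 48 = 48
  d = 47: μ(47) · σ(470/47) = -1 · 18 = -18
  d = 94: μ(94) · σ(470/94) = 1 · 6 = 6
  d = 235: μ(235) · σ(470/235) = 1 · 3 = 3
  d = 470: μ(470) · σ(470/470) = -1 · 1 = -1
Summing: (μ * σ)(470) = 864 + -288 + -144 + 48 + -18 + 6 + 3 + -1 = 470.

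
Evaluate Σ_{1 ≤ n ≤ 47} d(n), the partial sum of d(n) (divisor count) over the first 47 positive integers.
Σ_{n ≤ 47} d(n) = 188

Compute d(n) for each 1 ≤ n ≤ 47: d(1) = 1, d(2) = 2, d(3) = 2, d(4) = 3, d(5) = 2, d(6) = 4, d(7) = 2, d(8) = 4, d(9) = 3, d(10) = 4, d(11) = 2, d(12) = 6, d(13) = 2, d(14) = 4, d(15) = 4, d(16) = 5, d(17) = 2, d(18) = 6, d(19) = 2, d(20) = 6, d(21) = 4, d(22) = 4, d(23) = 2, d(24) = 8, d(25) = 3, d(26) = 4, d(27) = 4, d(28) = 6, d(29) = 2, d(30) = 8, d(31) = 2, d(32) = 6, d(33) = 4, d(34) = 4, d(35) = 4, d(36) = 9, d(37) = 2, d(38) = 4, d(39) = 4, d(40) = 8, d(41) = 2, d(42) = 8, d(43) = 2, d(44) = 6, d(45) = 6, d(46) = 4, d(47) = 2. Summing all 47 values: 188. (Dirichlet's divisor formula: Σ_{n ≤ x} d(n) = x ln(x) + (2γ − 1) x + O(√x). For x = 47, the asymptotic estimate is ≈ 188.22.)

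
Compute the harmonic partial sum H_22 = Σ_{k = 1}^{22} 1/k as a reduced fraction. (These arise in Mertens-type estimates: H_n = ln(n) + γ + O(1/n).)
H_22 = 19093197/5173168

Direct summation: H_22 = 1 + 1/2 + ... + 1/22. The least common denominator is lcm(1, ..., 22) = 232792560; over this denominator the numerator is 232792560 + 116396280 + 77597520 + 58198140 + 46558512 + 38798760 + 33256080 + 29099070 + 25865840 + 23279256 + 21162960 + 19399380 + 17907120 + 16628040 + 15519504 + 14549535 + 13693680 + 12932920 + 12252240 + 11639628 + 11085360 + 10581480 = 859193865, so H_22 = 859193865/232792560; reducing by gcd(859193865, 232792560) = 45 gives 19093197/5173168 ≈ 3.69081. (The PNT-adjacent estimate ln(22) + γ ≈ 3.66826 matches within O(1/n).)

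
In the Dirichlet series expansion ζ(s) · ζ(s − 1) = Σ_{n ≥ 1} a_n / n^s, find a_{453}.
σ(453) = 608

In the product (Σ m^0/m^s)(Σ k / k^s) = Σ (Σ_{d | n} d) / n^s, the coefficient of 1/n^s is σ(n) = Σ_{d | n} d. For n = 453, divisors are [1, 3, 151, 453]; summing: σ(453) = 608.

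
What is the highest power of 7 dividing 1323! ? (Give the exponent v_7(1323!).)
v_7(1323!) = 219

Legendre's formula: v_p(n!) = Σ_{k ≥ 1} ⌊n / p^k⌋. For p = 7, n = 1323, the terms are:
  ⌊1323/7^1⌋ = ⌊1323/7⌋ = 189
  ⌊1323/7^2⌋ = ⌊1323/49⌋ = 27
  ⌊1323/7^3⌋ = ⌊1323/343⌋ = 3
(the next term ⌊1323/7^4⌋ = 0, terminating the sum). Summing: v_7(1323!) = 189 + 27 + 3 = 219.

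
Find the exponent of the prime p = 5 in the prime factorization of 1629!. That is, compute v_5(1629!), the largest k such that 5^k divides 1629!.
v_5(1629!) = 405

Legendre's formula: v_p(n!) = Σ_{k ≥ 1} ⌊n / p^k⌋. For p = 5, n = 1629, the terms are:
  ⌊1629/5^1⌋ = ⌊1629/5⌋ = 325
  ⌊1629/5^2⌋ = ⌊1629/25⌋ = 65
  ⌊1629/5^3⌋ = ⌊1629/125⌋ = 13
  ⌊1629/5^4⌋ = ⌊1629/625⌋ = 2
(the next term ⌊1629/5^5⌋ = 0, terminating the sum). Summing: v_5(1629!) = 325 + 65 + 13 + 2 = 405.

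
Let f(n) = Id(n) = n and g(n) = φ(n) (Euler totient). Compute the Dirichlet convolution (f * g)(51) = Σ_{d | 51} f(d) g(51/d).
(Id * φ)(51) = 165

Divisors of 51: [1, 3, 17, 51]. For each d | 51:
  d = 1: Id(1) · φ(51/1) = 1 · 32 = 32
  d = 3: Id(3) · φ(51/3) = 3 · 16 = 48
  d = 17: Id(17) · φ(51/17) = 17 · 2 = 34
  d = 51: Id(51) · φ(51/51) = 51 · 1 = 51
Summing: (Id * φ)(51) = 32 + 48 + 34 + 51 = 165.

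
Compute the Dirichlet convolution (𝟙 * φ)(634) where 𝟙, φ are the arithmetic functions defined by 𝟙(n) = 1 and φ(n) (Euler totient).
(𝟙 * φ)(634) = 634

Divisors of 634: [1, 2, 317, 634]. For each d | 634:
  d = 1: 𝟙(1) · φ(634/1) = 1 · 316 = 316
  d = 2: 𝟙(2) · φ(634/2) = 1 · 316 = 316
  d = 317: 𝟙(317) · φ(634/317) = 1 · 1 = 1
  d = 634: 𝟙(634) · φ(634/634) = 1 · 1 = 1
Summing: (𝟙 * φ)(634) = 316 + 316 + 1 + 1 = 634.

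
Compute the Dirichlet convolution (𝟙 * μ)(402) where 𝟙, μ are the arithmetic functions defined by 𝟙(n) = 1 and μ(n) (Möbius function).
(𝟙 * μ)(402) = 0

Divisors of 402: [1, 2, 3, 6, 67, 134, 201, 402]. For each d | 402:
  d = 1: 𝟙(1) · μ(402/1) = 1 · -1 = -1
  d = 2: 𝟙(2) · μ(402/2) = 1 · 1 = 1
  d = 3: 𝟙(3) · μ(402/3) = 1 · 1 = 1
  d = 6: 𝟙(6) · μ(402/6) = 1 · -1 = -1
  d = 67: 𝟙(67) · μ(402/67) = 1 · 1 = 1
  d = 134: 𝟙(134) · μ(402/134) = 1 · -1 = -1
  d = 201: 𝟙(201) · μ(402/201) = 1 · -1 = -1
  d = 402: 𝟙(402) · μ(402/402) = 1 · 1 = 1
Summing: (𝟙 * μ)(402) = -1 + 1 + 1 + -1 + 1 + -1 + -1 + 1 = 0.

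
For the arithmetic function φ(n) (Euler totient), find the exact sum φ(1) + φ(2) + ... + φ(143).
Σ_{n ≤ 143} φ(n) = 6282

Compute φ(n) for each 1 ≤ n ≤ 143: φ(1) = 1, φ(2) = 1, φ(3) = 2, φ(4) = 2, φ(5) = 4, φ(6) = 2, φ(7) = 6, φ(8) = 4, φ(9) = 6, φ(10) = 4, φ(11) = 10, φ(12) = 4, φ(13) = 12, φ(14) = 6, φ(15) = 8, φ(16) = 8, φ(17) = 16, φ(18) = 6, φ(19) = 18, φ(20) = 8, φ(21) = 12, φ(22) = 10, φ(23) = 22, φ(24) = 8, φ(25) = 20, φ(26) = 12, φ(27) = 18, φ(28) = 12, φ(29) = 28, φ(30) = 8, φ(31) = 30, φ(32) = 16, φ(33) = 20, φ(34) = 16, φ(35) = 24, φ(36) = 12, φ(37) = 36, φ(38) = 18, φ(39) = 24, φ(40) = 16, φ(41) = 40, φ(42) = 12, φ(43) = 42, φ(44) = 20, φ(45) = 24, φ(46) = 22, φ(47) = 46, φ(48) = 16, φ(49) = 42, φ(50) = 20, φ(51) = 32, φ(52) = 24, φ(53) = 52, φ(54) = 18, φ(55) = 40, φ(56) = 24, φ(57) = 36, φ(58) = 28, φ(59) = 58, φ(60) = 16, φ(61) = 60, φ(62) = 30, φ(63) = 36, φ(64) = 32, φ(65) = 48, φ(66) = 20, φ(67) = 66, φ(68) = 32, φ(69) = 44, φ(70) = 24, φ(71) = 70, φ(72) = 24, φ(73) = 72, φ(74) = 36, φ(75) = 40, φ(76) = 36, φ(77) = 60, φ(78) = 24, φ(79) = 78, φ(80) = 32, φ(81) = 54, φ(82) = 40, φ(83) = 82, φ(84) = 24, φ(85) = 64, φ(86) = 42, φ(87) = 56, φ(88) = 40, φ(89) = 88, φ(90) = 24, φ(91) = 72, φ(92) = 44, φ(93) = 60, φ(94) = 46, φ(95) = 72, φ(96) = 32, φ(97) = 96, φ(98) = 42, φ(99) = 60, φ(100) = 40, φ(101) = 100, φ(102) = 32, φ(103) = 102, φ(104) = 48, φ(105) = 48, φ(106) = 52, φ(107) = 106, φ(108) = 36, φ(109) = 108, φ(110) = 40, φ(111) = 72, φ(112) = 48, φ(113) = 112, φ(114) = 36, φ(115) = 88, φ(116) = 56, φ(117) = 72, φ(118) = 58, φ(119) = 96, φ(120) = 32, φ(121) = 110, φ(122) = 60, φ(123) = 80, φ(124) = 60, φ(125) = 100, φ(126) = 36, φ(127) = 126, φ(128) = 64, φ(129) = 84, φ(130) = 48, φ(131) = 130, φ(132) = 40, φ(133) = 108, φ(134) = 66, φ(135) = 72, φ(136) = 64, φ(137) = 136, φ(138) = 44, φ(139) = 138, φ(140) = 48, φ(141) = 92, φ(142) = 70, φ(143) = 120. Summing all 143 values: 6282. (Average order: Σ_{n ≤ x} φ(n) ~ (3/π²) x². For x = 143, (3/π²)·143² ≈ 6215.75.)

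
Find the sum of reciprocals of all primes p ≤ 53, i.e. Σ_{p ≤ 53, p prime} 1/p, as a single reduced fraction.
Σ 1/p = 54766551458687142251/32589158477190044730

π(53) = 16, so the primes ≤ 53 are [2, 3, 5, 7, 11, 13, 17, 19, 23, 29, 31, 37, 41, 43, 47, 53]. Summing 1/p over these primes: 54766551458687142251/32589158477190044730 ≈ 1.6805. Mertens estimate ln ln(53) + 0.2615 ≈ 1.6403.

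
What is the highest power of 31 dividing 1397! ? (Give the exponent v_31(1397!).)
v_31(1397!) = 46

Legendre's formula: v_p(n!) = Σ_{k ≥ 1} ⌊n / p^k⌋. For p = 31, n = 1397, the terms are:
  ⌊1397/31^1⌋ = ⌊1397/31⌋ = 45
  ⌊1397/31^2⌋ = ⌊1397/961⌋ = 1
(the next term ⌊1397/31^3⌋ = 0, terminating the sum). Summing: v_31(1397!) = 45 + 1 = 46.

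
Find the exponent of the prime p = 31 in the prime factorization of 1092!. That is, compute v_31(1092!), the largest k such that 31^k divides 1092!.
v_31(1092!) = 36

Legendre's formula: v_p(n!) = Σ_{k ≥ 1} ⌊n / p^k⌋. For p = 31, n = 1092, the terms are:
  ⌊1092/31^1⌋ = ⌊1092/31⌋ = 35
  ⌊1092/31^2⌋ = ⌊1092/961⌋ = 1
(the next term ⌊1092/31^3⌋ = 0, terminating the sum). Summing: v_31(1092!) = 35 + 1 = 36.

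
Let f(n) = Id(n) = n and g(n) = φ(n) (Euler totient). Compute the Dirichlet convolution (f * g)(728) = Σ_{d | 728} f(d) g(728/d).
(Id * φ)(728) = 6500

Divisors of 728: [1, 2, 4, 7, 8, 13, 14, 26, 28, 52, 56, 91, 104, 182, 364, 728]. For each d | 728:
  d = 1: Id(1) · φ(728/1) = 1 · 288 = 288
  d = 2: Id(2) · φ(728/2) = 2 · 144 = 288
  d = 4: Id(4) · φ(728/4) = 4 · 72 = 288
  d = 7: Id(7) · φ(728/7) = 7 · 48 = 336
  d = 8: Id(8) · φ(728/8) = 8 · 72 = 576
  d = 13: Id(13) · φ(728/13) = 13 · 24 = 312
  d = 14: Id(14) · φ(728/14) = 14 · 24 = 336
  d = 26: Id(26) · φ(728/26) = 26 · 12 = 312
  d = 28: Id(28) · φ(728/28) = 28 · 12 = 336
  d = 52: Id(52) · φ(728/52) = 52 · 6 = 312
  d = 56: Id(56) · φ(728/56) = 56 · 12 = 672
  d = 91: Id(91) · φ(728/91) = 91 · 4 = 364
  d = 104: Id(104) · φ(728/104) = 104 · 6 = 624
  d = 182: Id(182) · φ(728/182) = 182 · 2 = 364
  d = 364: Id(364) · φ(728/364) = 364 · 1 = 364
  d = 728: Id(728) · φ(728/728) = 728 · 1 = 728
Summing: (Id * φ)(728) = 288 + 288 + 288 + 336 + 576 + 312 + 336 + 312 + 336 + 312 + 672 + 364 + 624 + 364 + 364 + 728 = 6500.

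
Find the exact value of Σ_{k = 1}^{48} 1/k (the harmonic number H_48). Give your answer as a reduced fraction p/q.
H_48 = 282000222059796592919/63245806209101973600

Direct summation: H_48 = 1 + 1/2 + ... + 1/48. The least common denominator is lcm(1, ..., 48) = 442720643463713815200; over this denominator the numerator is 442720643463713815200 + 221360321731856907600 + 147573547821237938400 + 110680160865928453800 + 88544128692742763040 + 73786773910618969200 + 63245806209101973600 + 55340080432964226900 + 49191182607079312800 + 44272064346371381520 + 40247331223973983200 + 36893386955309484600 + 34055434112593370400 + 31622903104550986800 + 29514709564247587680 + 27670040216482113450 + 26042390791983165600 + 24595591303539656400 + 23301086498090200800 + 22136032173185690760 + 21081935403033991200 + 20123665611986991600 + 19248723628857122400 + 18446693477654742300 + 17708825738548552608 + 17027717056296685200 + 16397060869026437600 + 15811451552275493400 + 15266229084955648800 + 14757354782123793840 + 14281311079474639200 + 13835020108241056725 + 13415777074657994400 + 13021195395991582800 + 12649161241820394720 + 12297795651769828200 + 11965422796316589600 + 11650543249045100400 + 11351811370864456800 + 11068016086592845380 + 10798064474724727200 + 10540967701516995600 + 10295828917760786400 + 10061832805993495800 + 9838236521415862560 + 9624361814428561200 + 9419588158802421600 + 9223346738827371150 = 1974001554418576150433, so H_48 = 1974001554418576150433/442720643463713815200; reducing by gcd(1974001554418576150433, 442720643463713815200) = 7 gives 282000222059796592919/63245806209101973600 ≈ 4.45880. (The PNT-adjacent estimate ln(48) + γ ≈ 4.44842 matches within O(1/n).)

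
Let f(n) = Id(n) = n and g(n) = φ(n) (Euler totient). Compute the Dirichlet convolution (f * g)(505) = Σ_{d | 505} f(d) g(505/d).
(Id * φ)(505) = 1809

Divisors of 505: [1, 5, 101, 505]. For each d | 505:
  d = 1: Id(1) · φ(505/1) = 1 · 400 = 400
  d = 5: Id(5) · φ(505/5) = 5 · 100 = 500
  d = 101: Id(101) · φ(505/101) = 101 · 4 = 404
  d = 505: Id(505) · φ(505/505) = 505 · 1 = 505
Summing: (Id * φ)(505) = 400 + 500 + 404 + 505 = 1809.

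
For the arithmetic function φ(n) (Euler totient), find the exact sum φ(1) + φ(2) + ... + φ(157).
Σ_{n ≤ 157} φ(n) = 7560

Compute φ(n) for each 1 ≤ n ≤ 157: φ(1) = 1, φ(2) = 1, φ(3) = 2, φ(4) = 2, φ(5) = 4, φ(6) = 2, φ(7) = 6, φ(8) = 4, φ(9) = 6, φ(10) = 4, φ(11) = 10, φ(12) = 4, φ(13) = 12, φ(14) = 6, φ(15) = 8, φ(16) = 8, φ(17) = 16, φ(18) = 6, φ(19) = 18, φ(20) = 8, φ(21) = 12, φ(22) = 10, φ(23) = 22, φ(24) = 8, φ(25) = 20, φ(26) = 12, φ(27) = 18, φ(28) = 12, φ(29) = 28, φ(30) = 8, φ(31) = 30, φ(32) = 16, φ(33) = 20, φ(34) = 16, φ(35) = 24, φ(36) = 12, φ(37) = 36, φ(38) = 18, φ(39) = 24, φ(40) = 16, φ(41) = 40, φ(42) = 12, φ(43) = 42, φ(44) = 20, φ(45) = 24, φ(46) = 22, φ(47) = 46, φ(48) = 16, φ(49) = 42, φ(50) = 20, φ(51) = 32, φ(52) = 24, φ(53) = 52, φ(54) = 18, φ(55) = 40, φ(56) = 24, φ(57) = 36, φ(58) = 28, φ(59) = 58, φ(60) = 16, φ(61) = 60, φ(62) = 30, φ(63) = 36, φ(64) = 32, φ(65) = 48, φ(66) = 20, φ(67) = 66, φ(68) = 32, φ(69) = 44, φ(70) = 24, φ(71) = 70, φ(72) = 24, φ(73) = 72, φ(74) = 36, φ(75) = 40, φ(76) = 36, φ(77) = 60, φ(78) = 24, φ(79) = 78, φ(80) = 32, φ(81) = 54, φ(82) = 40, φ(83) = 82, φ(84) = 24, φ(85) = 64, φ(86) = 42, φ(87) = 56, φ(88) = 40, φ(89) = 88, φ(90) = 24, φ(91) = 72, φ(92) = 44, φ(93) = 60, φ(94) = 46, φ(95) = 72, φ(96) = 32, φ(97) = 96, φ(98) = 42, φ(99) = 60, φ(100) = 40, φ(101) = 100, φ(102) = 32, φ(103) = 102, φ(104) = 48, φ(105) = 48, φ(106) = 52, φ(107) = 106, φ(108) = 36, φ(109) = 108, φ(110) = 40, φ(111) = 72, φ(112) = 48, φ(113) = 112, φ(114) = 36, φ(115) = 88, φ(116) = 56, φ(117) = 72, φ(118) = 58, φ(119) = 96, φ(120) = 32, φ(121) = 110, φ(122) = 60, φ(123) = 80, φ(124) = 60, φ(125) = 100, φ(126) = 36, φ(127) = 126, φ(128) = 64, φ(129) = 84, φ(130) = 48, φ(131) = 130, φ(132) = 40, φ(133) = 108, φ(134) = 66, φ(135) = 72, φ(136) = 64, φ(137) = 136, φ(138) = 44, φ(139) = 138, φ(140) = 48, φ(141) = 92, φ(142) = 70, φ(143) = 120, φ(144) = 48, φ(145) = 112, φ(146) = 72, φ(147) = 84, φ(148) = 72, φ(149) = 148, φ(150) = 40, φ(151) = 150, φ(152) = 72, φ(153) = 96, φ(154) = 60, φ(155) = 120, φ(156) = 48, φ(157) = 156. Summing all 157 values: 7560. (Average order: Σ_{n ≤ x} φ(n) ~ (3/π²) x². For x = 157, (3/π²)·157² ≈ 7492.40.)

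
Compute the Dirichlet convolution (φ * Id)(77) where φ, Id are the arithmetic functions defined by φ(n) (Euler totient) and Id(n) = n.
(φ * Id)(77) = 273

Divisors of 77: [1, 7, 11, 77]. For each d | 77:
  d = 1: φ(1) · Id(77/1) = 1 · 77 = 77
  d = 7: φ(7) · Id(77/7) = 6 · 11 = 66
  d = 11: φ(11) · Id(77/11) = 10 · 7 = 70
  d = 77: φ(77) · Id(77/77) = 60 · 1 = 60
Summing: (φ * Id)(77) = 77 + 66 + 70 + 60 = 273.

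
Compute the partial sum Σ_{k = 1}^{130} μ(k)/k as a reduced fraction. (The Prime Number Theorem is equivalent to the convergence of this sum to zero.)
Σ μ(k)/k = -2045175533356853827340059964229935649243392971/4014476939333036189094441199026045136645885247730

Values of μ(k) for 1 ≤ k ≤ 130: μ(1) = 1, μ(2) = -1, μ(3) = -1, μ(5) = -1, μ(6) = 1, μ(7) = -1, μ(10) = 1, μ(11) = -1, μ(13) = -1, μ(14) = 1, μ(15) = 1, μ(17) = -1, μ(19) = -1, μ(21) = 1, μ(22) = 1, μ(23) = -1, μ(26) = 1, μ(29) = -1, μ(30) = -1, μ(31) = -1, μ(33) = 1, μ(34) = 1, μ(35) = 1, μ(37) = -1, μ(38) = 1, μ(39) = 1, μ(41) = -1, μ(42) = -1, μ(43) = -1, μ(46) = 1, μ(47) = -1, μ(51) = 1, μ(53) = -1, μ(55) = 1, μ(57) = 1, μ(58) = 1, μ(59) = -1, μ(61) = -1, μ(62) = 1, μ(65) = 1, μ(66) = -1, μ(67) = -1, μ(69) = 1, μ(70) = -1, μ(71) = -1, μ(73) = -1, μ(74) = 1, μ(77) = 1, μ(78) = -1, μ(79) = -1, μ(82) = 1, μ(83) = -1, μ(85) = 1, μ(86) = 1, μ(87) = 1, μ(89) = -1, μ(91) = 1, μ(93) = 1, μ(94) = 1, μ(95) = 1, μ(97) = -1, μ(101) = -1, μ(102) = -1, μ(103) = -1, μ(105) = -1, μ(106) = 1, μ(107) = -1, μ(109) = -1, μ(110) = -1, μ(111) = 1, μ(113) = -1, μ(114) = -1, μ(115) = 1, μ(118) = 1, μ(119) = 1, μ(122) = 1, μ(123) = 1, μ(127) = -1, μ(129) = 1, μ(130) = -1, with μ = 0 on non-squarefree integers. Summing μ(k)/k for k where μ(k) ≠ 0 gives -2045175533356853827340059964229935649243392971/4014476939333036189094441199026045136645885247730 ≈ -0.0005. (PNT ⟺ this sum → 0 as n → ∞.)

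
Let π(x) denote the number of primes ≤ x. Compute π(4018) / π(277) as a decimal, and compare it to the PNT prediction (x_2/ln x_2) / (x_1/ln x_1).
π(4018)/π(277) = 554/59 ≈ 9.3898;  PNT prediction ≈ 9.8305.

π(277) = 59 and π(4018) = 554, so π(4018)/π(277) ≈ 9.3898. The PNT-predicted ratio is (4018/ln(4018)) / (277/ln(277)) ≈ 9.8305. The two agree to within a few percent, as expected.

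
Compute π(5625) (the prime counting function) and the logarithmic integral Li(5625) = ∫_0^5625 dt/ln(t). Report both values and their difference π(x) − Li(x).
π(5625) = 739;  Li(5625) ≈ 757.15;  π(x) − Li(x) ≈ -18.15.

Direct count of primes ≤ 5625 gives π(5625) = 739. Numerical evaluation of the logarithmic integral gives Li(5625) ≈ 757.15. The difference π(x) − Li(x) ≈ -18.15 is typically negative for small/moderate x (Li(x) overestimates), though Littlewood's theorem shows this sign changes infinitely often.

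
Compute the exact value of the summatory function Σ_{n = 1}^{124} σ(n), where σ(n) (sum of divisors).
Σ_{n ≤ 124} σ(n) = 12684

Compute σ(n) for each 1 ≤ n ≤ 124: σ(1) = 1, σ(2) = 3, σ(3) = 4, σ(4) = 7, σ(5) = 6, σ(6) = 12, σ(7) = 8, σ(8) = 15, σ(9) = 13, σ(10) = 18, σ(11) = 12, σ(12) = 28, σ(13) = 14, σ(14) = 24, σ(15) = 24, σ(16) = 31, σ(17) = 18, σ(18) = 39, σ(19) = 20, σ(20) = 42, σ(21) = 32, σ(22) = 36, σ(23) = 24, σ(24) = 60, σ(25) = 31, σ(26) = 42, σ(27) = 40, σ(28) = 56, σ(29) = 30, σ(30) = 72, σ(31) = 32, σ(32) = 63, σ(33) = 48, σ(34) = 54, σ(35) = 48, σ(36) = 91, σ(37) = 38, σ(38) = 60, σ(39) = 56, σ(40) = 90, σ(41) = 42, σ(42) = 96, σ(43) = 44, σ(44) = 84, σ(45) = 78, σ(46) = 72, σ(47) = 48, σ(48) = 124, σ(49) = 57, σ(50) = 93, σ(51) = 72, σ(52) = 98, σ(53) = 54, σ(54) = 120, σ(55) = 72, σ(56) = 120, σ(57) = 80, σ(58) = 90, σ(59) = 60, σ(60) = 168, σ(61) = 62, σ(62) = 96, σ(63) = 104, σ(64) = 127, σ(65) = 84, σ(66) = 144, σ(67) = 68, σ(68) = 126, σ(69) = 96, σ(70) = 144, σ(71) = 72, σ(72) = 195, σ(73) = 74, σ(74) = 114, σ(75) = 124, σ(76) = 140, σ(77) = 96, σ(78) = 168, σ(79) = 80, σ(80) = 186, σ(81) = 121, σ(82) = 126, σ(83) = 84, σ(84) = 224, σ(85) = 108, σ(86) = 132, σ(87) = 120, σ(88) = 180, σ(89) = 90, σ(90) = 234, σ(91) = 112, σ(92) = 168, σ(93) = 128, σ(94) = 144, σ(95) = 120, σ(96) = 252, σ(97) = 98, σ(98) = 171, σ(99) = 156, σ(100) = 217, σ(101) = 102, σ(102) = 216, σ(103) = 104, σ(104) = 210, σ(105) = 192, σ(106) = 162, σ(107) = 108, σ(108) = 280, σ(109) = 110, σ(110) = 216, σ(111) = 152, σ(112) = 248, σ(113) = 114, σ(114) = 240, σ(115) = 144, σ(116) = 210, σ(117) = 182, σ(118) = 180, σ(119) = 144, σ(120) = 360, σ(121) = 133, σ(122) = 186, σ(123) = 168, σ(124) = 224. Summing all 124 values: 12684. (Average order: Σ_{n ≤ x} σ(n) ~ (π²/12) x². For x = 124, (π²/12)·124² ≈ 12646.25.)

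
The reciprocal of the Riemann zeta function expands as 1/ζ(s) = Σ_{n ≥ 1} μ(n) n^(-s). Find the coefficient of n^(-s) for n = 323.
μ(323) = 1

Factor n = 323 = 17 · 19. μ(n) = 0 if any exponent ≥ 2 (not squarefree); otherwise μ(n) = (−1)^{ω(n)} where ω(n) is the number of distinct prime factors. Applying: μ(323) = 1.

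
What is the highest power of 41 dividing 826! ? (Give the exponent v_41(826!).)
v_41(826!) = 20

Legendre's formula: v_p(n!) = Σ_{k ≥ 1} ⌊n / p^k⌋. For p = 41, n = 826, the terms are:
  ⌊826/41^1⌋ = ⌊826/41⌋ = 20
(the next term ⌊826/41^2⌋ = 0, terminating the sum). Summing: v_41(826!) = 20 = 20.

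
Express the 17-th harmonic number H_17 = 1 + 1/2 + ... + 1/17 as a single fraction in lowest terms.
H_17 = 42142223/12252240

Direct summation: H_17 = 1 + 1/2 + ... + 1/17. The least common denominator is lcm(1, ..., 17) = 12252240; over this denominator the numerator is 12252240 + 6126120 + 4084080 + 3063060 + 2450448 + 2042040 + 1750320 + 1531530 + 1361360 + 1225224 + 1113840 + 1021020 + 942480 + 875160 + 816816 + 765765 + 720720 = 42142223, so H_17 = 42142223/12252240 (already in lowest terms) ≈ 3.43955. (The PNT-adjacent estimate ln(17) + γ ≈ 3.41043 matches within O(1/n).)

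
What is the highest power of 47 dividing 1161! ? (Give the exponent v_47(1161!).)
v_47(1161!) = 24

Legendre's formula: v_p(n!) = Σ_{k ≥ 1} ⌊n / p^k⌋. For p = 47, n = 1161, the terms are:
  ⌊1161/47^1⌋ = ⌊1161/47⌋ = 24
(the next term ⌊1161/47^2⌋ = 0, terminating the sum). Summing: v_47(1161!) = 24 = 24.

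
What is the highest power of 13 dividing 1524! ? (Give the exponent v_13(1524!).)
v_13(1524!) = 126

Legendre's formula: v_p(n!) = Σ_{k ≥ 1} ⌊n / p^k⌋. For p = 13, n = 1524, the terms are:
  ⌊1524/13^1⌋ = ⌊1524/13⌋ = 117
  ⌊1524/13^2⌋ = ⌊1524/169⌋ = 9
(the next term ⌊1524/13^3⌋ = 0, terminating the sum). Summing: v_13(1524!) = 117 + 9 = 126.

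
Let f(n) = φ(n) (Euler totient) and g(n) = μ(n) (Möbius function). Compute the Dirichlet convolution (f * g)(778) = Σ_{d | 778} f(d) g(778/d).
(φ * μ)(778) = 0

Divisors of 778: [1, 2, 389, 778]. For each d | 778:
  d = 1: φ(1) · μ(778/1) = 1 · 1 = 1
  d = 2: φ(2) · μ(778/2) = 1 · -1 = -1
  d = 389: φ(389) · μ(778/389) = 388 · -1 = -388
  d = 778: φ(778) · μ(778/778) = 388 · 1 = 388
Summing: (φ * μ)(778) = 1 + -1 + -388 + 388 = 0.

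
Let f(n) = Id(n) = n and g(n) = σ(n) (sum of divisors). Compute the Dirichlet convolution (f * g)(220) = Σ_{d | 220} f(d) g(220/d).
(Id * σ)(220) = 4301

Divisors of 220: [1, 2, 4, 5, 10, 11, 20, 22, 44, 55, 110, 220]. For each d | 220:
  d = 1: Id(1) · σ(220/1) = 1 · 504 = 504
  d = 2: Id(2) · σ(220/2) = 2 · 216 = 432
  d = 4: Id(4) · σ(220/4) = 4 · 72 = 288
  d = 5: Id(5) · σ(220/5) = 5 · 84 = 420
  d = 10: Id(10) · σ(220/10) = 10 · 36 = 360
  d = 11: Id(11) · σ(220/11) = 11 · 42 = 462
  d = 20: Id(20) · σ(220/20) = 20 · 12 = 240
  d = 22: Id(22) · σ(220/22) = 22 · 18 = 396
  d = 44: Id(44) · σ(220/44) = 44 · 6 = 264
  d = 55: Id(55) · σ(220/55) = 55 · 7 = 385
  d = 110: Id(110) · σ(220/110) = 110 · 3 = 330
  d = 220: Id(220) · σ(220/220) = 220 · 1 = 220
Summing: (Id * σ)(220) = 504 + 432 + 288 + 420 + 360 + 462 + 240 + 396 + 264 + 385 + 330 + 220 = 4301.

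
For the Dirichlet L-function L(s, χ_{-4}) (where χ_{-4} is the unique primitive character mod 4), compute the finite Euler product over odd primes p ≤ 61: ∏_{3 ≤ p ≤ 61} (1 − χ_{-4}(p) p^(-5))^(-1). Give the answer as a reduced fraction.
∏ = 478212334295798677259125227573990358291095208018494528428976877948999059062284551009530475199/480056794509206891424767146601704797711651986953735424570384919662551238689346859653136384000

The odd primes p ≤ 61 are [3, 5, 7, 11, 13, 17, 19, 23, 29, 31, 37, 41, 43, 47, 53, 59, 61]. For each, χ(p) = 1 if p ≡ 1 mod 4, χ(p) = −1 if p ≡ 3 mod 4. Taking (1 − χ(p)/p^5)^(-1) = p^5/(p^5 − χ(p)): (1 − (-1)/3^5)^(-1) · (1 − (1)/5^5)^(-1) · (1 − (-1)/7^5)^(-1) · (1 − (-1)/11^5)^(-1) · (1 − (1)/13^5)^(-1) · (1 − (1)/17^5)^(-1) · (1 − (-1)/19^5)^(-1) · (1 − (-1)/23^5)^(-1) · (1 − (1)/29^5)^(-1) · (1 − (-1)/31^5)^(-1) · (1 − (1)/37^5)^(-1) · (1 − (1)/41^5)^(-1) · (1 − (-1)/43^5)^(-1) · (1 − (-1)/47^5)^(-1) · (1 − (1)/53^5)^(-1) · (1 − (-1)/59^5)^(-1) · (1 − (1)/61^5)^(-1) = 478212334295798677259125227573990358291095208018494528428976877948999059062284551009530475199/480056794509206891424767146601704797711651986953735424570384919662551238689346859653136384000.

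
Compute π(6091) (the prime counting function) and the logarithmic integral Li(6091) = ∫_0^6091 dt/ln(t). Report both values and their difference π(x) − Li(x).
π(6091) = 795;  Li(6091) ≈ 810.87;  π(x) − Li(x) ≈ -15.87.

Direct count of primes ≤ 6091 gives π(6091) = 795. Numerical evaluation of the logarithmic integral gives Li(6091) ≈ 810.87. The difference π(x) − Li(x) ≈ -15.87 is typically negative for small/moderate x (Li(x) overestimates), though Littlewood's theorem shows this sign changes infinitely often.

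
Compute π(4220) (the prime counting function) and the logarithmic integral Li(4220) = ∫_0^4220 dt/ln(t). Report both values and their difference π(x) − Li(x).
π(4220) = 578;  Li(4220) ≈ 591.80;  π(x) − Li(x) ≈ -13.80.

Direct count of primes ≤ 4220 gives π(4220) = 578. Numerical evaluation of the logarithmic integral gives Li(4220) ≈ 591.80. The difference π(x) − Li(x) ≈ -13.80 is typically negative for small/moderate x (Li(x) overestimates), though Littlewood's theorem shows this sign changes infinitely often.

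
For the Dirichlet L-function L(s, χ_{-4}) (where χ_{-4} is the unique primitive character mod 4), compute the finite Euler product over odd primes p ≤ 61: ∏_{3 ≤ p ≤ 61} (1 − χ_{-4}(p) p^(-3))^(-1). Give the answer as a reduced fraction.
∏ = 126115667482028600084463789626710364805572778792731/130156894276470431285217911893722225289762827141120

The odd primes p ≤ 61 are [3, 5, 7, 11, 13, 17, 19, 23, 29, 31, 37, 41, 43, 47, 53, 59, 61]. For each, χ(p) = 1 if p ≡ 1 mod 4, χ(p) = −1 if p ≡ 3 mod 4. Taking (1 − χ(p)/p^3)^(-1) = p^3/(p^3 − χ(p)): (1 − (-1)/3^3)^(-1) · (1 − (1)/5^3)^(-1) · (1 − (-1)/7^3)^(-1) · (1 − (-1)/11^3)^(-1) · (1 − (1)/13^3)^(-1) · (1 − (1)/17^3)^(-1) · (1 − (-1)/19^3)^(-1) · (1 − (-1)/23^3)^(-1) · (1 − (1)/29^3)^(-1) · (1 − (-1)/31^3)^(-1) · (1 − (1)/37^3)^(-1) · (1 − (1)/41^3)^(-1) · (1 − (-1)/43^3)^(-1) · (1 − (-1)/47^3)^(-1) · (1 − (1)/53^3)^(-1) · (1 − (-1)/59^3)^(-1) · (1 − (1)/61^3)^(-1) = 126115667482028600084463789626710364805572778792731/130156894276470431285217911893722225289762827141120.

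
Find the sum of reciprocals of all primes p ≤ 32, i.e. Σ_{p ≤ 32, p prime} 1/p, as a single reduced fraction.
Σ 1/p = 314016924901/200560490130

π(32) = 11, so the primes ≤ 32 are [2, 3, 5, 7, 11, 13, 17, 19, 23, 29, 31]. Summing 1/p over these primes: 314016924901/200560490130 ≈ 1.5657. Mertens estimate ln ln(32) + 0.2615 ≈ 1.5044.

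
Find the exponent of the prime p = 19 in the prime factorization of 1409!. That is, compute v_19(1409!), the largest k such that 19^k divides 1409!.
v_19(1409!) = 77

Legendre's formula: v_p(n!) = Σ_{k ≥ 1} ⌊n / p^k⌋. For p = 19, n = 1409, the terms are:
  ⌊1409/19^1⌋ = ⌊1409/19⌋ = 74
  ⌊1409/19^2⌋ = ⌊1409/361⌋ = 3
(the next term ⌊1409/19^3⌋ = 0, terminating the sum). Summing: v_19(1409!) = 74 + 3 = 77.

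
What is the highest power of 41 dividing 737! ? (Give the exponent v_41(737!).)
v_41(737!) = 17

Legendre's formula: v_p(n!) = Σ_{k ≥ 1} ⌊n / p^k⌋. For p = 41, n = 737, the terms are:
  ⌊737/41^1⌋ = ⌊737/41⌋ = 17
(the next term ⌊737/41^2⌋ = 0, terminating the sum). Summing: v_41(737!) = 17 = 17.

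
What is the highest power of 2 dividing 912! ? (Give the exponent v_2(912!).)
v_2(912!) = 908

Legendre's formula: v_p(n!) = Σ_{k ≥ 1} ⌊n / p^k⌋. For p = 2, n = 912, the terms are:
  ⌊912/2^1⌋ = ⌊912/2⌋ = 456
  ⌊912/2^2⌋ = ⌊912/4⌋ = 228
  ⌊912/2^3⌋ = ⌊912/8⌋ = 114
  ⌊912/2^4⌋ = ⌊912/16⌋ = 57
  ⌊912/2^5⌋ = ⌊912/32⌋ = 28
  ⌊912/2^6⌋ = ⌊912/64⌋ = 14
  ⌊912/2^7⌋ = ⌊912/128⌋ = 7
  ⌊912/2^8⌋ = ⌊912/256⌋ = 3
  ⌊912/2^9⌋ = ⌊912/512⌋ = 1
(the next term ⌊912/2^10⌋ = 0, terminating the sum). Summing: v_2(912!) = 456 + 228 + 114 + 57 + 28 + 14 + 7 + 3 + 1 = 908.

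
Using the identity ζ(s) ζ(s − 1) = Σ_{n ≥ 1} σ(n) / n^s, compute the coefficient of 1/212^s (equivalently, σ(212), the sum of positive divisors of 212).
σ(212) = 378

In the product (Σ m^0/m^s)(Σ k / k^s) = Σ (Σ_{d | n} d) / n^s, the coefficient of 1/n^s is σ(n) = Σ_{d | n} d. For n = 212, divisors are [1, 2, 4, 53, 106, 212]; summing: σ(212) = 378.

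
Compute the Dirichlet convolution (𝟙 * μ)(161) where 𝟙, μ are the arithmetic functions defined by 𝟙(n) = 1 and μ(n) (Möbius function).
(𝟙 * μ)(161) = 0

Divisors of 161: [1, 7, 23, 161]. For each d | 161:
  d = 1: 𝟙(1) · μ(161/1) = 1 · 1 = 1
  d = 7: 𝟙(7) · μ(161/7) = 1 · -1 = -1
  d = 23: 𝟙(23) · μ(161/23) = 1 · -1 = -1
  d = 161: 𝟙(161) · μ(161/161) = 1 · 1 = 1
Summing: (𝟙 * μ)(161) = 1 + -1 + -1 + 1 = 0.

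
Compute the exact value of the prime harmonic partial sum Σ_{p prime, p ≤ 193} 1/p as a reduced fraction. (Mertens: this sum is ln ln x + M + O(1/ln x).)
Σ 1/p = 385774678978047295113064712800727674369526436922217581784412894295689697835549/198962376391690981640415251545285153602734402721821058212203976095413910572270

π(193) = 44, so the primes ≤ 193 are [2, 3, 5, 7, 11, 13, 17, 19, 23, 29, 31, 37, 41, 43, 47, 53, 59, 61, 67, 71, 73, 79, 83, 89, 97, 101, 103, 107, 109, 113, 127, 131, 137, 139, 149, 151, 157, 163, 167, 173, 179, 181, 191, 193]. Summing 1/p over these primes: 385774678978047295113064712800727674369526436922217581784412894295689697835549/198962376391690981640415251545285153602734402721821058212203976095413910572270 ≈ 1.9389. Mertens estimate ln ln(193) + 0.2615 ≈ 1.9221.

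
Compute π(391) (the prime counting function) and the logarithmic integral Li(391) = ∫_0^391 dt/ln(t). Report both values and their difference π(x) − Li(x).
π(391) = 77;  Li(391) ≈ 83.91;  π(x) − Li(x) ≈ -6.91.

Direct count of primes ≤ 391 gives π(391) = 77. Numerical evaluation of the logarithmic integral gives Li(391) ≈ 83.91. The difference π(x) − Li(x) ≈ -6.91 is typically negative for small/moderate x (Li(x) overestimates), though Littlewood's theorem shows this sign changes infinitely often.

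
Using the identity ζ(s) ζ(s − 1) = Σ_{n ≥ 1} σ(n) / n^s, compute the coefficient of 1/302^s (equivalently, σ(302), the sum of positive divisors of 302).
σ(302) = 456

In the product (Σ m^0/m^s)(Σ k / k^s) = Σ (Σ_{d | n} d) / n^s, the coefficient of 1/n^s is σ(n) = Σ_{d | n} d. For n = 302, divisors are [1, 2, 151, 302]; summing: σ(302) = 456.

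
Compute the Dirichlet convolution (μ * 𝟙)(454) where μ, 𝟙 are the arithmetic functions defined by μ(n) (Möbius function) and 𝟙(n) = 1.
(μ * 𝟙)(454) = 0

Divisors of 454: [1, 2, 227, 454]. For each d | 454:
  d = 1: μ(1) · 𝟙(454/1) = 1 · 1 = 1
  d = 2: μ(2) · 𝟙(454/2) = -1 · 1 = -1
  d = 227: μ(227) · 𝟙(454/227) = -1 · 1 = -1
  d = 454: μ(454) · 𝟙(454/454) = 1 · 1 = 1
Summing: (μ * 𝟙)(454) = 1 + -1 + -1 + 1 = 0.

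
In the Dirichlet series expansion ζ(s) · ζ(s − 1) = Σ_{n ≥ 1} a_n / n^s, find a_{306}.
σ(306) = 702

In the product (Σ m^0/m^s)(Σ k / k^s) = Σ (Σ_{d | n} d) / n^s, the coefficient of 1/n^s is σ(n) = Σ_{d | n} d. For n = 306, divisors are [1, 2, 3, 6, 9, 17, 18, 34, 51, 102, 153, 306]; summing: σ(306) = 702.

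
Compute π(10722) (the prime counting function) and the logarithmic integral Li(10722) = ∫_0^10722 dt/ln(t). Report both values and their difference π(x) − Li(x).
π(10722) = 1306;  Li(10722) ≈ 1324.23;  π(x) − Li(x) ≈ -18.23.

Direct count of primes ≤ 10722 gives π(10722) = 1306. Numerical evaluation of the logarithmic integral gives Li(10722) ≈ 1324.23. The difference π(x) − Li(x) ≈ -18.23 is typically negative for small/moderate x (Li(x) overestimates), though Littlewood's theorem shows this sign changes infinitely often.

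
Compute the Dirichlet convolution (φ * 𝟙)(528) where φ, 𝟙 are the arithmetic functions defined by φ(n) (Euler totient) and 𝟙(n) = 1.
(φ * 𝟙)(528) = 528

Divisors of 528: [1, 2, 3, 4, 6, 8, 11, 12, 16, 22, 24, 33, 44, 48, 66, 88, 132, 176, 264, 528]. For each d | 528:
  d = 1: φ(1) · 𝟙(528/1) = 1 · 1 = 1
  d = 2: φ(2) · 𝟙(528/2) = 1 · 1 = 1
  d = 3: φ(3) · 𝟙(528/3) = 2 · 1 = 2
  d = 4: φ(4) · 𝟙(528/4) = 2 · 1 = 2
  d = 6: φ(6) · 𝟙(528/6) = 2 · 1 = 2
  d = 8: φ(8) · 𝟙(528/8) = 4 · 1 = 4
  d = 11: φ(11) · 𝟙(528/11) = 10 · 1 = 10
  d = 12: φ(12) · 𝟙(528/12) = 4 · 1 = 4
  d = 16: φ(16) · 𝟙(528/16) = 8 · 1 = 8
  d = 22: φ(22) · 𝟙(528/22) = 10 · 1 = 10
  d = 24: φ(24) · 𝟙(528/24) = 8 · 1 = 8
  d = 33: φ(33) · 𝟙(528/33) = 20 · 1 = 20
  d = 44: φ(44) · 𝟙(528/44) = 20 · 1 = 20
  d = 48: φ(48) · 𝟙(528/48) = 16 · 1 = 16
  d = 66: φ(66) · 𝟙(528/66) = 20 · 1 = 20
  d = 88: φ(88) · 𝟙(528/88) = 40 · 1 = 40
  d = 132: φ(132) · 𝟙(528/132) = 40 · 1 = 40
  d = 176: φ(176) · 𝟙(528/176) = 80 · 1 = 80
  d = 264: φ(264) · 𝟙(528/264) = 80 · 1 = 80
  d = 528: φ(528) · 𝟙(528/528) = 160 · 1 = 160
Summing: (φ * 𝟙)(528) = 1 + 1 + 2 + 2 + 2 + 4 + 10 + 4 + 8 + 10 + 8 + 20 + 20 + 16 + 20 + 40 + 40 + 80 + 80 + 160 = 528.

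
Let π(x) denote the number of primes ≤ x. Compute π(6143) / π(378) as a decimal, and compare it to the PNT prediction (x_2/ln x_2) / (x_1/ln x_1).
π(6143)/π(378) = 801/74 ≈ 10.8243;  PNT prediction ≈ 11.0569.

π(378) = 74 and π(6143) = 801, so π(6143)/π(378) ≈ 10.8243. The PNT-predicted ratio is (6143/ln(6143)) / (378/ln(378)) ≈ 11.0569. The two agree to within a few percent, as expected.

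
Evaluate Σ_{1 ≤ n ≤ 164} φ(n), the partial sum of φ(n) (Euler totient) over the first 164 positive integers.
Σ_{n ≤ 164} φ(n) = 8234

Compute φ(n) for each 1 ≤ n ≤ 164: φ(1) = 1, φ(2) = 1, φ(3) = 2, φ(4) = 2, φ(5) = 4, φ(6) = 2, φ(7) = 6, φ(8) = 4, φ(9) = 6, φ(10) = 4, φ(11) = 10, φ(12) = 4, φ(13) = 12, φ(14) = 6, φ(15) = 8, φ(16) = 8, φ(17) = 16, φ(18) = 6, φ(19) = 18, φ(20) = 8, φ(21) = 12, φ(22) = 10, φ(23) = 22, φ(24) = 8, φ(25) = 20, φ(26) = 12, φ(27) = 18, φ(28) = 12, φ(29) = 28, φ(30) = 8, φ(31) = 30, φ(32) = 16, φ(33) = 20, φ(34) = 16, φ(35) = 24, φ(36) = 12, φ(37) = 36, φ(38) = 18, φ(39) = 24, φ(40) = 16, φ(41) = 40, φ(42) = 12, φ(43) = 42, φ(44) = 20, φ(45) = 24, φ(46) = 22, φ(47) = 46, φ(48) = 16, φ(49) = 42, φ(50) = 20, φ(51) = 32, φ(52) = 24, φ(53) = 52, φ(54) = 18, φ(55) = 40, φ(56) = 24, φ(57) = 36, φ(58) = 28, φ(59) = 58, φ(60) = 16, φ(61) = 60, φ(62) = 30, φ(63) = 36, φ(64) = 32, φ(65) = 48, φ(66) = 20, φ(67) = 66, φ(68) = 32, φ(69) = 44, φ(70) = 24, φ(71) = 70, φ(72) = 24, φ(73) = 72, φ(74) = 36, φ(75) = 40, φ(76) = 36, φ(77) = 60, φ(78) = 24, φ(79) = 78, φ(80) = 32, φ(81) = 54, φ(82) = 40, φ(83) = 82, φ(84) = 24, φ(85) = 64, φ(86) = 42, φ(87) = 56, φ(88) = 40, φ(89) = 88, φ(90) = 24, φ(91) = 72, φ(92) = 44, φ(93) = 60, φ(94) = 46, φ(95) = 72, φ(96) = 32, φ(97) = 96, φ(98) = 42, φ(99) = 60, φ(100) = 40, φ(101) = 100, φ(102) = 32, φ(103) = 102, φ(104) = 48, φ(105) = 48, φ(106) = 52, φ(107) = 106, φ(108) = 36, φ(109) = 108, φ(110) = 40, φ(111) = 72, φ(112) = 48, φ(113) = 112, φ(114) = 36, φ(115) = 88, φ(116) = 56, φ(117) = 72, φ(118) = 58, φ(119) = 96, φ(120) = 32, φ(121) = 110, φ(122) = 60, φ(123) = 80, φ(124) = 60, φ(125) = 100, φ(126) = 36, φ(127) = 126, φ(128) = 64, φ(129) = 84, φ(130) = 48, φ(131) = 130, φ(132) = 40, φ(133) = 108, φ(134) = 66, φ(135) = 72, φ(136) = 64, φ(137) = 136, φ(138) = 44, φ(139) = 138, φ(140) = 48, φ(141) = 92, φ(142) = 70, φ(143) = 120, φ(144) = 48, φ(145) = 112, φ(146) = 72, φ(147) = 84, φ(148) = 72, φ(149) = 148, φ(150) = 40, φ(151) = 150, φ(152) = 72, φ(153) = 96, φ(154) = 60, φ(155) = 120, φ(156) = 48, φ(157) = 156, φ(158) = 78, φ(159) = 104, φ(160) = 64, φ(161) = 132, φ(162) = 54, φ(163) = 162, φ(164) = 80. Summing all 164 values: 8234. (Average order: Σ_{n ≤ x} φ(n) ~ (3/π²) x². For x = 164, (3/π²)·164² ≈ 8175.40.)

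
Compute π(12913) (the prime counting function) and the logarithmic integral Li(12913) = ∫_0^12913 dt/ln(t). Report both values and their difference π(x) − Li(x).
π(12913) = 1537;  Li(12913) ≈ 1557.92;  π(x) − Li(x) ≈ -20.92.

Direct count of primes ≤ 12913 gives π(12913) = 1537. Numerical evaluation of the logarithmic integral gives Li(12913) ≈ 1557.92. The difference π(x) − Li(x) ≈ -20.92 is typically negative for small/moderate x (Li(x) overestimates), though Littlewood's theorem shows this sign changes infinitely often.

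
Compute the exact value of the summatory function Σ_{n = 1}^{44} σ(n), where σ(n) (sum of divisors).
Σ_{n ≤ 44} σ(n) = 1608

Compute σ(n) for each 1 ≤ n ≤ 44: σ(1) = 1, σ(2) = 3, σ(3) = 4, σ(4) = 7, σ(5) = 6, σ(6) = 12, σ(7) = 8, σ(8) = 15, σ(9) = 13, σ(10) = 18, σ(11) = 12, σ(12) = 28, σ(13) = 14, σ(14) = 24, σ(15) = 24, σ(16) = 31, σ(17) = 18, σ(18) = 39, σ(19) = 20, σ(20) = 42, σ(21) = 32, σ(22) = 36, σ(23) = 24, σ(24) = 60, σ(25) = 31, σ(26) = 42, σ(27) = 40, σ(28) = 56, σ(29) = 30, σ(30) = 72, σ(31) = 32, σ(32) = 63, σ(33) = 48, σ(34) = 54, σ(35) = 48, σ(36) = 91, σ(37) = 38, σ(38) = 60, σ(39) = 56, σ(40) = 90, σ(41) = 42, σ(42) = 96, σ(43) = 44, σ(44) = 84. Summing all 44 values: 1608. (Average order: Σ_{n ≤ x} σ(n) ~ (π²/12) x². For x = 44, (π²/12)·44² ≈ 1592.30.)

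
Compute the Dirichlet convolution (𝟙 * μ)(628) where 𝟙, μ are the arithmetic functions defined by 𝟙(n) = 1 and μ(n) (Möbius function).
(𝟙 * μ)(628) = 0

Divisors of 628: [1, 2, 4, 157, 314, 628]. For each d | 628:
  d = 1: 𝟙(1) · μ(628/1) = 1 · 0 = 0
  d = 2: 𝟙(2) · μ(628/2) = 1 · 1 = 1
  d = 4: 𝟙(4) · μ(628/4) = 1 · -1 = -1
  d = 157: 𝟙(157) · μ(628/157) = 1 · 0 = 0
  d = 314: 𝟙(314) · μ(628/314) = 1 · -1 = -1
  d = 628: 𝟙(628) · μ(628/628) = 1 · 1 = 1
Summing: (𝟙 * μ)(628) = 0 + 1 + -1 + 0 + -1 + 1 = 0.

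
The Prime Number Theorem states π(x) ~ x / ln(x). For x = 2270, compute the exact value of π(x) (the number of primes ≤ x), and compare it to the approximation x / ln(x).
π(2270) = 337;  x/ln(x) ≈ 293.75;  relative error ≈ 12.83%.

Directly count primes up to 2270: π(2270) = 337. The PNT approximation gives 2270/ln(2270) ≈ 2270/7.72754 ≈ 293.75. Relative error (π(x) − x/ln(x)) / π(x) ≈ 12.83%; the approximation is known to undercount slightly (Li(x) is a better estimate).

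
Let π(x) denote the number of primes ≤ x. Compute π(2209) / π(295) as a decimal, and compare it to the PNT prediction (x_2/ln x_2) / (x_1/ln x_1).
π(2209)/π(295) = 329/62 ≈ 5.3065;  PNT prediction ≈ 5.5303.

π(295) = 62 and π(2209) = 329, so π(2209)/π(295) ≈ 5.3065. The PNT-predicted ratio is (2209/ln(2209)) / (295/ln(295)) ≈ 5.5303. The two agree to within a few percent, as expected.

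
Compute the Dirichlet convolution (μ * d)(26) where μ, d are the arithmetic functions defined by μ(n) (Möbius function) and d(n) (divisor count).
(μ * d)(26) = 1

Divisors of 26: [1, 2, 13, 26]. For each d | 26:
  d = 1: μ(1) · d(26/1) = 1 · 4 = 4
  d = 2: μ(2) · d(26/2) = -1 · 2 = -2
  d = 13: μ(13) · d(26/13) = -1 · 2 = -2
  d = 26: μ(26) · d(26/26) = 1 · 1 = 1
Summing: (μ * d)(26) = 4 + -2 + -2 + 1 = 1.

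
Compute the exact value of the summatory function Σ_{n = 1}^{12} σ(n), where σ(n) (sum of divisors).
Σ_{n ≤ 12} σ(n) = 127

Compute σ(n) for each 1 ≤ n ≤ 12: σ(1) = 1, σ(2) = 3, σ(3) = 4, σ(4) = 7, σ(5) = 6, σ(6) = 12, σ(7) = 8, σ(8) = 15, σ(9) = 13, σ(10) = 18, σ(11) = 12, σ(12) = 28. Summing all 12 values: 127. (Average order: Σ_{n ≤ x} σ(n) ~ (π²/12) x². For x = 12, (π²/12)·12² ≈ 118.44.)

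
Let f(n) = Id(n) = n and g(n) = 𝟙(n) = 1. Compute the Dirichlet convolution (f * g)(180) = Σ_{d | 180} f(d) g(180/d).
(Id * 𝟙)(180) = 546

Divisors of 180: [1, 2, 3, 4, 5, 6, 9, 10, 12, 15, 18, 20, 30, 36, 45, 60, 90, 180]. For each d | 180:
  d = 1: Id(1) · 𝟙(180/1) = 1 · 1 = 1
  d = 2: Id(2) · 𝟙(180/2) = 2 · 1 = 2
  d = 3: Id(3) · 𝟙(180/3) = 3 · 1 = 3
  d = 4: Id(4) · 𝟙(180/4) = 4 · 1 = 4
  d = 5: Id(5) · 𝟙(180/5) = 5 · 1 = 5
  d = 6: Id(6) · 𝟙(180/6) = 6 · 1 = 6
  d = 9: Id(9) · 𝟙(180/9) = 9 · 1 = 9
  d = 10: Id(10) · 𝟙(180/10) = 10 · 1 = 10
  d = 12: Id(12) · 𝟙(180/12) = 12 · 1 = 12
  d = 15: Id(15) · 𝟙(180/15) = 15 · 1 = 15
  d = 18: Id(18) · 𝟙(180/18) = 18 · 1 = 18
  d = 20: Id(20) · 𝟙(180/20) = 20 · 1 = 20
  d = 30: Id(30) · 𝟙(180/30) = 30 · 1 = 30
  d = 36: Id(36) · 𝟙(180/36) = 36 · 1 = 36
  d = 45: Id(45) · 𝟙(180/45) = 45 · 1 = 45
  d = 60: Id(60) · 𝟙(180/60) = 60 · 1 = 60
  d = 90: Id(90) · 𝟙(180/90) = 90 · 1 = 90
  d = 180: Id(180) · 𝟙(180/180) = 180 · 1 = 180
Summing: (Id * 𝟙)(180) = 1 + 2 + 3 + 4 + 5 + 6 + 9 + 10 + 12 + 15 + 18 + 20 + 30 + 36 + 45 + 60 + 90 + 180 = 546.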